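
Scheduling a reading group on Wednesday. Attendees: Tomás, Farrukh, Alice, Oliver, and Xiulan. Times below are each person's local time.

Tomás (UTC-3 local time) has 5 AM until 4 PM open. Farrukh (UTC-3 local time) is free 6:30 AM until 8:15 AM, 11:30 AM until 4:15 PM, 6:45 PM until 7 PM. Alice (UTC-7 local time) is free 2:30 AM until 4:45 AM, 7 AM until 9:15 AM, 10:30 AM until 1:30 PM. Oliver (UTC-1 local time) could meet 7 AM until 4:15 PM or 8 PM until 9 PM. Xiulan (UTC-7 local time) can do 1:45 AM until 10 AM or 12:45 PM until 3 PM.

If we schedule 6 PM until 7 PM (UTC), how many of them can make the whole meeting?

Tomás in UTC: 08:00-19:00 (add 3h to convert from UTC-3).
Farrukh in UTC: 09:30-11:15, 14:30-19:15, 21:45-22:00 (add 3h to convert from UTC-3).
Alice in UTC: 09:30-11:45, 14:00-16:15, 17:30-20:30 (add 7h to convert from UTC-7).
Oliver in UTC: 08:00-17:15, 21:00-22:00 (add 1h to convert from UTC-1).
Xiulan in UTC: 08:45-17:00, 19:45-22:00 (add 7h to convert from UTC-7).
Tomás, Farrukh, and Alice can make the full 18:00-19:00 slot — that's 3.

3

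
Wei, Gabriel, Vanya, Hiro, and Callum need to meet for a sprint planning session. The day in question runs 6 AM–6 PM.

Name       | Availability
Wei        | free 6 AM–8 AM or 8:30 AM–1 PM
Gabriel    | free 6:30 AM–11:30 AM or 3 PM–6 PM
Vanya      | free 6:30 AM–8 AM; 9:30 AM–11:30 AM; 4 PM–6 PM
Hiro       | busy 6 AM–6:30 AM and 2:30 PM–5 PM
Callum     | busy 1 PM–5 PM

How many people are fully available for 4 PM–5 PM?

Wei free: 06:00-08:00, 08:30-13:00.
Gabriel free: 06:30-11:30, 15:00-18:00.
Vanya free: 06:30-08:00, 09:30-11:30, 16:00-18:00.
Hiro free: 06:30-14:30, 17:00-18:00 (invert busy blocks within the working day).
Callum free: 06:00-13:00, 17:00-18:00 (invert busy blocks within the working day).
Gabriel and Vanya can make the full 16:00-17:00 slot — that's 2.

2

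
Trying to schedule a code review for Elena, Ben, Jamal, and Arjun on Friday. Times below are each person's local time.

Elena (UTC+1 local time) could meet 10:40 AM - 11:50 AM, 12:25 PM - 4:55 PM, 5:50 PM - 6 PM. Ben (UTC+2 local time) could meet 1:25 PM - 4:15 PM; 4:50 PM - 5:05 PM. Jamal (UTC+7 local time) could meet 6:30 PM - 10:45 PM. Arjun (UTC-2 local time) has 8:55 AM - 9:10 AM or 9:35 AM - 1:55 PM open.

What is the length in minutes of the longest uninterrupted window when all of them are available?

160

Elena in UTC: 09:40-10:50, 11:25-15:55, 16:50-17:00 (subtract 1h to convert from UTC+1).
Ben in UTC: 11:25-14:15, 14:50-15:05 (subtract 2h to convert from UTC+2).
Jamal in UTC: 11:30-15:45 (subtract 7h to convert from UTC+7).
Arjun in UTC: 10:55-11:10, 11:35-15:55 (add 2h to convert from UTC-2).
Elena ∩ Ben: 11:25-14:15, 14:50-15:05.
Elena ∩ Ben ∩ Jamal: 11:30-14:15, 14:50-15:05.
Elena ∩ Ben ∩ Jamal ∩ Arjun: 11:35-14:15, 14:50-15:05.
Those are the intersection windows.
The longest is 11:35-14:15 at 160 minutes.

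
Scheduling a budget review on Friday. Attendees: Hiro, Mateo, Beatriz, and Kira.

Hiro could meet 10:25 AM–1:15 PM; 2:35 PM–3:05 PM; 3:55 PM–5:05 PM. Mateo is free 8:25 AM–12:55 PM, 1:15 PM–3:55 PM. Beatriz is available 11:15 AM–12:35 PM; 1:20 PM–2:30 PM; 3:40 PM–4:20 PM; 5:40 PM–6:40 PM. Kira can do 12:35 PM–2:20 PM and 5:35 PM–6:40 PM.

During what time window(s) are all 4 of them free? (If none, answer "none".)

Hiro ∩ Mateo: 10:25-12:55, 14:35-15:05.
Hiro ∩ Mateo ∩ Beatriz: 11:15-12:35.
Hiro ∩ Mateo ∩ Beatriz ∩ Kira: ∅.
There is no time when everyone is free.

none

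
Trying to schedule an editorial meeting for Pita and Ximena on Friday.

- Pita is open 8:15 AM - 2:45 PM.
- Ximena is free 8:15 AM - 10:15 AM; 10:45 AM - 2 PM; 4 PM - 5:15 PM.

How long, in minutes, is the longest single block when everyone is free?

Pita ∩ Ximena: 08:15-10:15, 10:45-14:00.
Those are the intersection windows.
The longest is 10:45-14:00 at 195 minutes.

195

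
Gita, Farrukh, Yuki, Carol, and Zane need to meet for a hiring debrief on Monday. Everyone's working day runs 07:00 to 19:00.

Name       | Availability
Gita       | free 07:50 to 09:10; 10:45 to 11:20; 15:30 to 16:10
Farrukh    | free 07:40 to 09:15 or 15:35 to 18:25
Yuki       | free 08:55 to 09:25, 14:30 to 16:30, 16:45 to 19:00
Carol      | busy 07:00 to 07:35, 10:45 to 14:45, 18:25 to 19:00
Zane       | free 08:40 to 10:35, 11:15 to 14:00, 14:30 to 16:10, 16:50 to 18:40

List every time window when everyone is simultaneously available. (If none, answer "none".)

Gita free: 07:50-09:10, 10:45-11:20, 15:30-16:10.
Farrukh free: 07:40-09:15, 15:35-18:25.
Yuki free: 08:55-09:25, 14:30-16:30, 16:45-19:00.
Carol free: 07:35-10:45, 14:45-18:25 (invert busy blocks within the working day).
Zane free: 08:40-10:35, 11:15-14:00, 14:30-16:10, 16:50-18:40.
Gita ∩ Farrukh: 07:50-09:10, 15:35-16:10.
Gita ∩ Farrukh ∩ Yuki: 08:55-09:10, 15:35-16:10.
Gita ∩ Farrukh ∩ Yuki ∩ Carol: 08:55-09:10, 15:35-16:10.
Gita ∩ Farrukh ∩ Yuki ∩ Carol ∩ Zane: 08:55-09:10, 15:35-16:10.

08:55-09:10, 15:35-16:10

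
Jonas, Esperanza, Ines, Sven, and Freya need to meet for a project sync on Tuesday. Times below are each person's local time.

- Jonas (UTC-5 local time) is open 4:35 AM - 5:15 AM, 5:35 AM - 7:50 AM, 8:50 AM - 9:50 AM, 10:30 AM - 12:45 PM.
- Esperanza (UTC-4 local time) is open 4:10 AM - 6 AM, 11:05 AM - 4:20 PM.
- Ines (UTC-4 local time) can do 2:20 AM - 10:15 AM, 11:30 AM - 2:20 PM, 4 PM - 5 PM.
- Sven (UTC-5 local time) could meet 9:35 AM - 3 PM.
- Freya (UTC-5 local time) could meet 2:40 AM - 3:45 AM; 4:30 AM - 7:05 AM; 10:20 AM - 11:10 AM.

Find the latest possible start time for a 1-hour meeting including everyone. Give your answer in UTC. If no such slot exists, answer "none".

none

Jonas in UTC: 09:35-10:15, 10:35-12:50, 13:50-14:50, 15:30-17:45 (add 5h to convert from UTC-5).
Esperanza in UTC: 08:10-10:00, 15:05-20:20 (add 4h to convert from UTC-4).
Ines in UTC: 06:20-14:15, 15:30-18:20, 20:00-21:00 (add 4h to convert from UTC-4).
Sven in UTC: 14:35-20:00 (add 5h to convert from UTC-5).
Freya in UTC: 07:40-08:45, 09:30-12:05, 15:20-16:10 (add 5h to convert from UTC-5).
Jonas ∩ Esperanza: 09:35-10:00, 15:30-17:45.
Jonas ∩ Esperanza ∩ Ines: 09:35-10:00, 15:30-17:45.
Jonas ∩ Esperanza ∩ Ines ∩ Sven: 15:30-17:45.
Jonas ∩ Esperanza ∩ Ines ∩ Sven ∩ Freya: 15:30-16:10.
No common window is at least 60 minutes long.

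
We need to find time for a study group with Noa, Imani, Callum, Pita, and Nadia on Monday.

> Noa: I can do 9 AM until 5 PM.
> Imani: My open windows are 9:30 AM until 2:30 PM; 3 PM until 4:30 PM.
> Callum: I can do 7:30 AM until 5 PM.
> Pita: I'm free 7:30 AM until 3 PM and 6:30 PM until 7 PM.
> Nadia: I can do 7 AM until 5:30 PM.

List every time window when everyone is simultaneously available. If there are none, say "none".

09:30-14:30

Noa ∩ Imani: 09:30-14:30, 15:00-16:30.
Noa ∩ Imani ∩ Callum: 09:30-14:30, 15:00-16:30.
Noa ∩ Imani ∩ Callum ∩ Pita: 09:30-14:30.
Noa ∩ Imani ∩ Callum ∩ Pita ∩ Nadia: 09:30-14:30.
Those are the intersection windows.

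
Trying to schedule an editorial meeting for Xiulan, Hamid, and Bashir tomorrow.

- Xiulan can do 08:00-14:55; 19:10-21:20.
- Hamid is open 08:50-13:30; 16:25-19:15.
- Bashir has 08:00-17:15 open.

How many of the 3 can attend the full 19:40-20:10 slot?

1

Xiulan can make the full 19:40-20:10 slot — that's 1.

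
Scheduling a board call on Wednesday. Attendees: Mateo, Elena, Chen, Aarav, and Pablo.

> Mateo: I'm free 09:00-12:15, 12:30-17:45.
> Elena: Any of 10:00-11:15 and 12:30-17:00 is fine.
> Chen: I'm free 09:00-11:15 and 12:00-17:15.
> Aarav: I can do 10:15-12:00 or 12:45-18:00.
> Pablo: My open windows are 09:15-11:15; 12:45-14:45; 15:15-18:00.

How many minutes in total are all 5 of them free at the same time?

285

Mateo ∩ Elena: 10:00-11:15, 12:30-17:00.
Mateo ∩ Elena ∩ Chen: 10:00-11:15, 12:30-17:00.
Mateo ∩ Elena ∩ Chen ∩ Aarav: 10:15-11:15, 12:45-17:00.
Mateo ∩ Elena ∩ Chen ∩ Aarav ∩ Pablo: 10:15-11:15, 12:45-14:45, 15:15-17:00.
So the common availability across everyone is 10:15-11:15, 12:45-14:45, 15:15-17:00.
Summing the common windows: 60 + 120 + 105 = 285 minutes.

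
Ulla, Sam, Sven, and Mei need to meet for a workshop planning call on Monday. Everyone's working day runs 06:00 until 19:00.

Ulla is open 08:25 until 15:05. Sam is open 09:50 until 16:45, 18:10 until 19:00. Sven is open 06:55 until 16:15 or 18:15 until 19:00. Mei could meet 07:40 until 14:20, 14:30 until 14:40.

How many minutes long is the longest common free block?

270

Ulla ∩ Sam: 09:50-15:05.
Ulla ∩ Sam ∩ Sven: 09:50-15:05.
Ulla ∩ Sam ∩ Sven ∩ Mei: 09:50-14:20, 14:30-14:40.
The longest is 09:50-14:20 at 270 minutes.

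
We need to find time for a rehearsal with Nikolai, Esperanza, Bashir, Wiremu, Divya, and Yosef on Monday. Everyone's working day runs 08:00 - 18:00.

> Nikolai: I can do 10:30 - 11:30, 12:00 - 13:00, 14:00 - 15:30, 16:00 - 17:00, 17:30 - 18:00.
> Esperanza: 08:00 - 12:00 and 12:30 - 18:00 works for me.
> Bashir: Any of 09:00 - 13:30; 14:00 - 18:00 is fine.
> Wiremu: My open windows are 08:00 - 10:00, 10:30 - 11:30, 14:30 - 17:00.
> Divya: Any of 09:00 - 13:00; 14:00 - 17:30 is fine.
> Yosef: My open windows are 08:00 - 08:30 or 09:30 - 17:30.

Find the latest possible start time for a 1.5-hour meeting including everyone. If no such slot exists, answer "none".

none

Nikolai ∩ Esperanza: 10:30-11:30, 12:30-13:00, 14:00-15:30, 16:00-17:00, 17:30-18:00.
Nikolai ∩ Esperanza ∩ Bashir: 10:30-11:30, 12:30-13:00, 14:00-15:30, 16:00-17:00, 17:30-18:00.
Nikolai ∩ Esperanza ∩ Bashir ∩ Wiremu: 10:30-11:30, 14:30-15:30, 16:00-17:00.
Nikolai ∩ Esperanza ∩ Bashir ∩ Wiremu ∩ Divya: 10:30-11:30, 14:30-15:30, 16:00-17:00.
Nikolai ∩ Esperanza ∩ Bashir ∩ Wiremu ∩ Divya ∩ Yosef: 10:30-11:30, 14:30-15:30, 16:00-17:00.
No common window is at least 90 minutes long.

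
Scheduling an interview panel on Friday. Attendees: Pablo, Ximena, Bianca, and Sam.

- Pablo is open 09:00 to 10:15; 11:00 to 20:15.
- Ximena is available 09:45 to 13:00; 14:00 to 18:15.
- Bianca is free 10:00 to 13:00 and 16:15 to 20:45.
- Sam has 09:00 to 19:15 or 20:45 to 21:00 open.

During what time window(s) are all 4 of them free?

Pablo ∩ Ximena: 09:45-10:15, 11:00-13:00, 14:00-18:15.
Pablo ∩ Ximena ∩ Bianca: 10:00-10:15, 11:00-13:00, 16:15-18:15.
Pablo ∩ Ximena ∩ Bianca ∩ Sam: 10:00-10:15, 11:00-13:00, 16:15-18:15.

10:00-10:15, 11:00-13:00, 16:15-18:15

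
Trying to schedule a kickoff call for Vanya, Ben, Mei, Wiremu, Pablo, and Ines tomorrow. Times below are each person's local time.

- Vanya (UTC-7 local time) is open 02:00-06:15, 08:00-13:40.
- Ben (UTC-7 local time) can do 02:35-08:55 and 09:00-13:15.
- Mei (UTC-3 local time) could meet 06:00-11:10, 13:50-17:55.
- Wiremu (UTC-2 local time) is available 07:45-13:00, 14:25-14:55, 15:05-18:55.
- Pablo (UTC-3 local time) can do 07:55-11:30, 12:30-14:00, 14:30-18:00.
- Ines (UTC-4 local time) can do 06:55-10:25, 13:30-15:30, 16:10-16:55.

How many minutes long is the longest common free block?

140

Vanya in UTC: 09:00-13:15, 15:00-20:40 (add 7h to convert from UTC-7).
Ben in UTC: 09:35-15:55, 16:00-20:15 (add 7h to convert from UTC-7).
Mei in UTC: 09:00-14:10, 16:50-20:55 (add 3h to convert from UTC-3).
Wiremu in UTC: 09:45-15:00, 16:25-16:55, 17:05-20:55 (add 2h to convert from UTC-2).
Pablo in UTC: 10:55-14:30, 15:30-17:00, 17:30-21:00 (add 3h to convert from UTC-3).
Ines in UTC: 10:55-14:25, 17:30-19:30, 20:10-20:55 (add 4h to convert from UTC-4).
Vanya ∩ Ben: 09:35-13:15, 15:00-15:55, 16:00-20:15.
Vanya ∩ Ben ∩ Mei: 09:35-13:15, 16:50-20:15.
Vanya ∩ Ben ∩ Mei ∩ Wiremu: 09:45-13:15, 16:50-16:55, 17:05-20:15.
Vanya ∩ Ben ∩ Mei ∩ Wiremu ∩ Pablo: 10:55-13:15, 16:50-16:55, 17:30-20:15.
Vanya ∩ Ben ∩ Mei ∩ Wiremu ∩ Pablo ∩ Ines: 10:55-13:15, 17:30-19:30, 20:10-20:15.
Those are the intersection windows.
The longest is 10:55-13:15 at 140 minutes.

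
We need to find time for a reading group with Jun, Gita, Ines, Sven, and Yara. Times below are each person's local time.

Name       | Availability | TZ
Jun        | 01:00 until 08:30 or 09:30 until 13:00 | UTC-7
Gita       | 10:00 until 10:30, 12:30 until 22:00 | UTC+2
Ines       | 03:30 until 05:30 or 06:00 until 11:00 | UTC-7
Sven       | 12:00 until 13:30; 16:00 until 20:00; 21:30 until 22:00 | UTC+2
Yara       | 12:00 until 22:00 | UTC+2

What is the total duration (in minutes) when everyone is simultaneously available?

240

Jun in UTC: 08:00-15:30, 16:30-20:00 (add 7h to convert from UTC-7).
Gita in UTC: 08:00-08:30, 10:30-20:00 (subtract 2h to convert from UTC+2).
Ines in UTC: 10:30-12:30, 13:00-18:00 (add 7h to convert from UTC-7).
Sven in UTC: 10:00-11:30, 14:00-18:00, 19:30-20:00 (subtract 2h to convert from UTC+2).
Yara in UTC: 10:00-20:00 (subtract 2h to convert from UTC+2).
Jun ∩ Gita: 08:00-08:30, 10:30-15:30, 16:30-20:00.
Jun ∩ Gita ∩ Ines: 10:30-12:30, 13:00-15:30, 16:30-18:00.
Jun ∩ Gita ∩ Ines ∩ Sven: 10:30-11:30, 14:00-15:30, 16:30-18:00.
Jun ∩ Gita ∩ Ines ∩ Sven ∩ Yara: 10:30-11:30, 14:00-15:30, 16:30-18:00.
So the common availability across everyone is 10:30-11:30, 14:00-15:30, 16:30-18:00.
Summing the common windows: 60 + 90 + 90 = 240 minutes.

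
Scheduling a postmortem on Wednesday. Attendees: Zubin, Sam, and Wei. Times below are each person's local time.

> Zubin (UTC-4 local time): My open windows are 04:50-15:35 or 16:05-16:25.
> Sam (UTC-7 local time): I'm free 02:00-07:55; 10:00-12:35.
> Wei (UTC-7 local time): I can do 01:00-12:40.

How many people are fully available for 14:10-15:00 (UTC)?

2

Zubin in UTC: 08:50-19:35, 20:05-20:25 (add 4h to convert from UTC-4).
Sam in UTC: 09:00-14:55, 17:00-19:35 (add 7h to convert from UTC-7).
Wei in UTC: 08:00-19:40 (add 7h to convert from UTC-7).
Zubin and Wei can make the full 14:10-15:00 slot — that's 2.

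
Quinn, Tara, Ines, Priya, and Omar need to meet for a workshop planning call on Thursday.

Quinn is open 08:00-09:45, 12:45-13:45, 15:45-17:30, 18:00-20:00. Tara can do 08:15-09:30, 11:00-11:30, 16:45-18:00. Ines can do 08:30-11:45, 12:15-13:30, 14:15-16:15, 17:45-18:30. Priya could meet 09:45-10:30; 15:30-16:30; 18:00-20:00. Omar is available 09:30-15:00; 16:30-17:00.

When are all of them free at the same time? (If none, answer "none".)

none

Quinn ∩ Tara: 08:15-09:30, 16:45-17:30.
Quinn ∩ Tara ∩ Ines: 08:30-09:30.
Quinn ∩ Tara ∩ Ines ∩ Priya: ∅.
Quinn ∩ Tara ∩ Ines ∩ Priya ∩ Omar: ∅.
There is no time when everyone is free.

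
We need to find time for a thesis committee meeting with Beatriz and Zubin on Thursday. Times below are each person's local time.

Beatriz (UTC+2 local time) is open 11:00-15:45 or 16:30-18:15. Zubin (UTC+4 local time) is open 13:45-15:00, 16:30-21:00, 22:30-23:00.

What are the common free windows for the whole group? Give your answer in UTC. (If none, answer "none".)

Beatriz in UTC: 09:00-13:45, 14:30-16:15 (subtract 2h to convert from UTC+2).
Zubin in UTC: 09:45-11:00, 12:30-17:00, 18:30-19:00 (subtract 4h to convert from UTC+4).
Beatriz ∩ Zubin: 09:45-11:00, 12:30-13:45, 14:30-16:15.
So the common availability across everyone is 09:45-11:00, 12:30-13:45, 14:30-16:15.

09:45-11:00, 12:30-13:45, 14:30-16:15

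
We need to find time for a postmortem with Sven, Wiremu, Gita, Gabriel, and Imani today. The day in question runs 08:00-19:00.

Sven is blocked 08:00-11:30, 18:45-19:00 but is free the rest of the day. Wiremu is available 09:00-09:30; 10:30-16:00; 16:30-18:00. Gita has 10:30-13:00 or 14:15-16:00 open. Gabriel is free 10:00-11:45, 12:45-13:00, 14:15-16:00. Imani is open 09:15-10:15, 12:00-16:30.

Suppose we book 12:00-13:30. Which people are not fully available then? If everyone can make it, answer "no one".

Sven free: 11:30-18:45 (invert busy blocks within the working day).
Wiremu free: 09:00-09:30, 10:30-16:00, 16:30-18:00.
Gita free: 10:30-13:00, 14:15-16:00.
Gabriel free: 10:00-11:45, 12:45-13:00, 14:15-16:00.
Imani free: 09:15-10:15, 12:00-16:30.
Sven: free for 12:00-13:30. Wiremu: free for 12:00-13:30. Gita: not fully free for 12:00-13:30. Gabriel: not fully free for 12:00-13:30. Imani: free for 12:00-13:30.

Gabriel, Gita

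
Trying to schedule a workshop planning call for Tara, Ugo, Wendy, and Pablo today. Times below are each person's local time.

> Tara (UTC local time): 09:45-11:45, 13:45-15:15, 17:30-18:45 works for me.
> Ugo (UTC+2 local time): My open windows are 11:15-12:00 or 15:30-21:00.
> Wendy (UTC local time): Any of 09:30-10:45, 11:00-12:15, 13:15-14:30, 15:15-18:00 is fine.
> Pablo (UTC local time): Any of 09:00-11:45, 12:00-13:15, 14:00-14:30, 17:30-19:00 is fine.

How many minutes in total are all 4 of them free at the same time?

75

Tara in UTC: 09:45-11:45, 13:45-15:15, 17:30-18:45.
Ugo in UTC: 09:15-10:00, 13:30-19:00 (subtract 2h to convert from UTC+2).
Wendy in UTC: 09:30-10:45, 11:00-12:15, 13:15-14:30, 15:15-18:00.
Pablo in UTC: 09:00-11:45, 12:00-13:15, 14:00-14:30, 17:30-19:00.
Tara ∩ Ugo: 09:45-10:00, 13:45-15:15, 17:30-18:45.
Tara ∩ Ugo ∩ Wendy: 09:45-10:00, 13:45-14:30, 17:30-18:00.
Tara ∩ Ugo ∩ Wendy ∩ Pablo: 09:45-10:00, 14:00-14:30, 17:30-18:00.
Summing the common windows: 15 + 30 + 30 = 75 minutes.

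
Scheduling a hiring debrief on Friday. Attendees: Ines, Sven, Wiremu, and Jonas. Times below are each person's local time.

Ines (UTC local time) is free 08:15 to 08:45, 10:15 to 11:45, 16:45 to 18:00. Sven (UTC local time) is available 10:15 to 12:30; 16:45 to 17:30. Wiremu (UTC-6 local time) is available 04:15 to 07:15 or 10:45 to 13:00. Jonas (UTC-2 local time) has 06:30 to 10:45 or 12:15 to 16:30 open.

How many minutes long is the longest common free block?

Ines in UTC: 08:15-08:45, 10:15-11:45, 16:45-18:00.
Sven in UTC: 10:15-12:30, 16:45-17:30.
Wiremu in UTC: 10:15-13:15, 16:45-19:00 (add 6h to convert from UTC-6).
Jonas in UTC: 08:30-12:45, 14:15-18:30 (add 2h to convert from UTC-2).
Ines ∩ Sven: 10:15-11:45, 16:45-17:30.
Ines ∩ Sven ∩ Wiremu: 10:15-11:45, 16:45-17:30.
Ines ∩ Sven ∩ Wiremu ∩ Jonas: 10:15-11:45, 16:45-17:30.
So the common availability across everyone is 10:15-11:45, 16:45-17:30.
The longest is 10:15-11:45 at 90 minutes.

90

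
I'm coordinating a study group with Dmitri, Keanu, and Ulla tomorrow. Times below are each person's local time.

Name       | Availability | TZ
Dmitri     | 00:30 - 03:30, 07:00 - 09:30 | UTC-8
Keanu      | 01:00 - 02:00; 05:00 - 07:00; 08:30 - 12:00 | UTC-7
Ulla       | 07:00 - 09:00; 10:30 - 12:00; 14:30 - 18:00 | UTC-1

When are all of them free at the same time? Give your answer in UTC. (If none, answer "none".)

08:30-09:00, 15:30-17:30

Dmitri in UTC: 08:30-11:30, 15:00-17:30 (add 8h to convert from UTC-8).
Keanu in UTC: 08:00-09:00, 12:00-14:00, 15:30-19:00 (add 7h to convert from UTC-7).
Ulla in UTC: 08:00-10:00, 11:30-13:00, 15:30-19:00 (add 1h to convert from UTC-1).
Dmitri ∩ Keanu: 08:30-09:00, 15:30-17:30.
Dmitri ∩ Keanu ∩ Ulla: 08:30-09:00, 15:30-17:30.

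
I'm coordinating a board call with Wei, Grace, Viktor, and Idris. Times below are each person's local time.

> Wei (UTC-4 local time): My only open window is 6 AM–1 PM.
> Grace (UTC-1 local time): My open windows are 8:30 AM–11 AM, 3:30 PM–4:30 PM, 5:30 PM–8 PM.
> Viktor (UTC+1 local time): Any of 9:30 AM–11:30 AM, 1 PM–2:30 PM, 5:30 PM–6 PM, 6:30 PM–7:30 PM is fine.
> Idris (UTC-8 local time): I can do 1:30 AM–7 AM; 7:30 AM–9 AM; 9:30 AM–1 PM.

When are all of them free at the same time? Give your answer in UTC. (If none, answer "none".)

10:00-10:30, 16:30-17:00

Wei in UTC: 10:00-17:00 (add 4h to convert from UTC-4).
Grace in UTC: 09:30-12:00, 16:30-17:30, 18:30-21:00 (add 1h to convert from UTC-1).
Viktor in UTC: 08:30-10:30, 12:00-13:30, 16:30-17:00, 17:30-18:30 (subtract 1h to convert from UTC+1).
Idris in UTC: 09:30-15:00, 15:30-17:00, 17:30-21:00 (add 8h to convert from UTC-8).
Wei ∩ Grace: 10:00-12:00, 16:30-17:00.
Wei ∩ Grace ∩ Viktor: 10:00-10:30, 16:30-17:00.
Wei ∩ Grace ∩ Viktor ∩ Idris: 10:00-10:30, 16:30-17:00.
Those are the intersection windows.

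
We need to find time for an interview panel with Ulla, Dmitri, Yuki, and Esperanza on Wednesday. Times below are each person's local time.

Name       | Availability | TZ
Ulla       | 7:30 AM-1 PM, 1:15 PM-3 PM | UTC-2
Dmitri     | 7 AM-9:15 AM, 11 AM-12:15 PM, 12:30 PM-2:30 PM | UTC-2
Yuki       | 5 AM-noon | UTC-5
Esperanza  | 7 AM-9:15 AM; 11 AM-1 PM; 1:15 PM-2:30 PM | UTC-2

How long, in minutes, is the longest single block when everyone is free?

75

Ulla in UTC: 09:30-15:00, 15:15-17:00 (add 2h to convert from UTC-2).
Dmitri in UTC: 09:00-11:15, 13:00-14:15, 14:30-16:30 (add 2h to convert from UTC-2).
Yuki in UTC: 10:00-17:00 (add 5h to convert from UTC-5).
Esperanza in UTC: 09:00-11:15, 13:00-15:00, 15:15-16:30 (add 2h to convert from UTC-2).
Ulla ∩ Dmitri: 09:30-11:15, 13:00-14:15, 14:30-15:00, 15:15-16:30.
Ulla ∩ Dmitri ∩ Yuki: 10:00-11:15, 13:00-14:15, 14:30-15:00, 15:15-16:30.
Ulla ∩ Dmitri ∩ Yuki ∩ Esperanza: 10:00-11:15, 13:00-14:15, 14:30-15:00, 15:15-16:30.
The longest is 10:00-11:15 at 75 minutes.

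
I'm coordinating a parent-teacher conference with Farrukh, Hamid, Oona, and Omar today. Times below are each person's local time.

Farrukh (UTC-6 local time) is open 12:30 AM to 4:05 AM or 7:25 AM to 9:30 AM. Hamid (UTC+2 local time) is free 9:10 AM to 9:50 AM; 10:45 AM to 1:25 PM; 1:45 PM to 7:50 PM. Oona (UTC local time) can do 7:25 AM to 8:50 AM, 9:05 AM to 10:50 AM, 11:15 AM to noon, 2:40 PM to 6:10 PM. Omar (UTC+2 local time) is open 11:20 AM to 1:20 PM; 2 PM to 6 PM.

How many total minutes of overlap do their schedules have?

Farrukh in UTC: 06:30-10:05, 13:25-15:30 (add 6h to convert from UTC-6).
Hamid in UTC: 07:10-07:50, 08:45-11:25, 11:45-17:50 (subtract 2h to convert from UTC+2).
Oona in UTC: 07:25-08:50, 09:05-10:50, 11:15-12:00, 14:40-18:10.
Omar in UTC: 09:20-11:20, 12:00-16:00 (subtract 2h to convert from UTC+2).
Farrukh ∩ Hamid: 07:10-07:50, 08:45-10:05, 13:25-15:30.
Farrukh ∩ Hamid ∩ Oona: 07:25-07:50, 08:45-08:50, 09:05-10:05, 14:40-15:30.
Farrukh ∩ Hamid ∩ Oona ∩ Omar: 09:20-10:05, 14:40-15:30.
So the common availability across everyone is 09:20-10:05, 14:40-15:30.
Summing the common windows: 45 + 50 = 95 minutes.

95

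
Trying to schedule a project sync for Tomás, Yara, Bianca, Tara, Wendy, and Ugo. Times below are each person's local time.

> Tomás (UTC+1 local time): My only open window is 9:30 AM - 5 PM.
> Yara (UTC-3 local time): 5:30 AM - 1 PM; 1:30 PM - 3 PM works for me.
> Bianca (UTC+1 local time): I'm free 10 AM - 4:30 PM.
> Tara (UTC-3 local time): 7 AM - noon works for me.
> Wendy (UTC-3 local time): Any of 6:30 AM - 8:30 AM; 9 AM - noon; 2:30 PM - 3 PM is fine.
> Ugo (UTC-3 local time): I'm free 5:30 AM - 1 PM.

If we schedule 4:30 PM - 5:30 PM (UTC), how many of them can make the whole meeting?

Tomás in UTC: 08:30-16:00 (subtract 1h to convert from UTC+1).
Yara in UTC: 08:30-16:00, 16:30-18:00 (add 3h to convert from UTC-3).
Bianca in UTC: 09:00-15:30 (subtract 1h to convert from UTC+1).
Tara in UTC: 10:00-15:00 (add 3h to convert from UTC-3).
Wendy in UTC: 09:30-11:30, 12:00-15:00, 17:30-18:00 (add 3h to convert from UTC-3).
Ugo in UTC: 08:30-16:00 (add 3h to convert from UTC-3).
Yara can make the full 16:30-17:30 slot — that's 1.

1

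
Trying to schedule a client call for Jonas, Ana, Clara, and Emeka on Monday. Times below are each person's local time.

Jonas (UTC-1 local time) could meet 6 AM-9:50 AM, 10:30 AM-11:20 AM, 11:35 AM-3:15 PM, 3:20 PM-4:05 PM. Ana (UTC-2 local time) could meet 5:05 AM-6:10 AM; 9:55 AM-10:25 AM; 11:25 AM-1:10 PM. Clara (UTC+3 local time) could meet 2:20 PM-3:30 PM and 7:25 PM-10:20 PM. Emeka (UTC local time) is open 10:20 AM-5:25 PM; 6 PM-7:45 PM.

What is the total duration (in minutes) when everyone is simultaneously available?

25

Jonas in UTC: 07:00-10:50, 11:30-12:20, 12:35-16:15, 16:20-17:05 (add 1h to convert from UTC-1).
Ana in UTC: 07:05-08:10, 11:55-12:25, 13:25-15:10 (add 2h to convert from UTC-2).
Clara in UTC: 11:20-12:30, 16:25-19:20 (subtract 3h to convert from UTC+3).
Emeka in UTC: 10:20-17:25, 18:00-19:45.
Jonas ∩ Ana: 07:05-08:10, 11:55-12:20, 13:25-15:10.
Jonas ∩ Ana ∩ Clara: 11:55-12:20.
Jonas ∩ Ana ∩ Clara ∩ Emeka: 11:55-12:20.
That's a single block of 25 minutes.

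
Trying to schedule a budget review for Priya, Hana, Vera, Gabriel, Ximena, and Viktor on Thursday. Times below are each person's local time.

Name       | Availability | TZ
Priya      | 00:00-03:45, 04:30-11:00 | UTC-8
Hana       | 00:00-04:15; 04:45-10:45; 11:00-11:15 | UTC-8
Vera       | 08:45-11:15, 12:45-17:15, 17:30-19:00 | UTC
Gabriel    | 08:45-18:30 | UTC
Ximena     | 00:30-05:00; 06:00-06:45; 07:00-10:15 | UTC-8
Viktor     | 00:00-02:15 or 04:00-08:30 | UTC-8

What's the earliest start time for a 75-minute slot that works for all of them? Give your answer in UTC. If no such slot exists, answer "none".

Priya in UTC: 08:00-11:45, 12:30-19:00 (add 8h to convert from UTC-8).
Hana in UTC: 08:00-12:15, 12:45-18:45, 19:00-19:15 (add 8h to convert from UTC-8).
Vera in UTC: 08:45-11:15, 12:45-17:15, 17:30-19:00.
Gabriel in UTC: 08:45-18:30.
Ximena in UTC: 08:30-13:00, 14:00-14:45, 15:00-18:15 (add 8h to convert from UTC-8).
Viktor in UTC: 08:00-10:15, 12:00-16:30 (add 8h to convert from UTC-8).
Priya ∩ Hana: 08:00-11:45, 12:45-18:45.
Priya ∩ Hana ∩ Vera: 08:45-11:15, 12:45-17:15, 17:30-18:45.
Priya ∩ Hana ∩ Vera ∩ Gabriel: 08:45-11:15, 12:45-17:15, 17:30-18:30.
Priya ∩ Hana ∩ Vera ∩ Gabriel ∩ Ximena: 08:45-11:15, 12:45-13:00, 14:00-14:45, 15:00-17:15, 17:30-18:15.
Priya ∩ Hana ∩ Vera ∩ Gabriel ∩ Ximena ∩ Viktor: 08:45-10:15, 12:45-13:00, 14:00-14:45, 15:00-16:30.
The first common window of at least 75 minutes is 08:45-10:15, so the earliest start is 08:45.

08:45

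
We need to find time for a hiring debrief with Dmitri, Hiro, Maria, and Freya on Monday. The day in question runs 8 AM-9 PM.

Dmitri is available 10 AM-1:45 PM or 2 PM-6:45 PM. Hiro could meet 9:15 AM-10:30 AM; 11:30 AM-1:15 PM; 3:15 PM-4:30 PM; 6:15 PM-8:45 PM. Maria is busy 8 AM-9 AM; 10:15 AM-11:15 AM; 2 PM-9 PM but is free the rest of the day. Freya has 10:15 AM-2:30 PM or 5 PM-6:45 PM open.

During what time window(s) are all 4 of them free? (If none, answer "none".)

11:30-13:15

Dmitri free: 10:00-13:45, 14:00-18:45.
Hiro free: 09:15-10:30, 11:30-13:15, 15:15-16:30, 18:15-20:45.
Maria free: 09:00-10:15, 11:15-14:00 (invert busy blocks within the working day).
Freya free: 10:15-14:30, 17:00-18:45.
Dmitri ∩ Hiro: 10:00-10:30, 11:30-13:15, 15:15-16:30, 18:15-18:45.
Dmitri ∩ Hiro ∩ Maria: 10:00-10:15, 11:30-13:15.
Dmitri ∩ Hiro ∩ Maria ∩ Freya: 11:30-13:15.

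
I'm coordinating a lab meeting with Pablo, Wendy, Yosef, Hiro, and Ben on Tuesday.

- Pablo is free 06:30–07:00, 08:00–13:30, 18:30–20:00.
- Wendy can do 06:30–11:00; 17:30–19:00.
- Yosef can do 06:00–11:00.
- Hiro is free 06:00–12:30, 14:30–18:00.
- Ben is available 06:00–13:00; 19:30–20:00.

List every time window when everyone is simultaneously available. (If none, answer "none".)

06:30-07:00, 08:00-11:00

Pablo ∩ Wendy: 06:30-07:00, 08:00-11:00, 18:30-19:00.
Pablo ∩ Wendy ∩ Yosef: 06:30-07:00, 08:00-11:00.
Pablo ∩ Wendy ∩ Yosef ∩ Hiro: 06:30-07:00, 08:00-11:00.
Pablo ∩ Wendy ∩ Yosef ∩ Hiro ∩ Ben: 06:30-07:00, 08:00-11:00.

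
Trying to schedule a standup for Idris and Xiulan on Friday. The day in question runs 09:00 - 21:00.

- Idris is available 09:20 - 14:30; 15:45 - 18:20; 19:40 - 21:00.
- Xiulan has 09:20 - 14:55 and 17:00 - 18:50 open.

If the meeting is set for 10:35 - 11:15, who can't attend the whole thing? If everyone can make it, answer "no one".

no one

Idris: free for 10:35-11:15. Xiulan: free for 10:35-11:15.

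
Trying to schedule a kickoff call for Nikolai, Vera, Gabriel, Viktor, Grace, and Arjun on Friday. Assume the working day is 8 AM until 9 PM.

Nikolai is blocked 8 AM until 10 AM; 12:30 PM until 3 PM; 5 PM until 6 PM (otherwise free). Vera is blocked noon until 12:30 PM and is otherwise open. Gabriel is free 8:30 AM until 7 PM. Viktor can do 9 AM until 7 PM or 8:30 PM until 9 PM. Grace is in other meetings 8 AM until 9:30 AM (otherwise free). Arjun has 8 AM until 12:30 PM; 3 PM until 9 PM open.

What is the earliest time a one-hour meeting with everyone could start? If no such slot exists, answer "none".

Nikolai free: 10:00-12:30, 15:00-17:00, 18:00-21:00 (invert busy blocks within the working day).
Vera free: 08:00-12:00, 12:30-21:00 (invert busy blocks within the working day).
Gabriel free: 08:30-19:00.
Viktor free: 09:00-19:00, 20:30-21:00.
Grace free: 09:30-21:00 (invert busy blocks within the working day).
Arjun free: 08:00-12:30, 15:00-21:00.
Nikolai ∩ Vera: 10:00-12:00, 15:00-17:00, 18:00-21:00.
Nikolai ∩ Vera ∩ Gabriel: 10:00-12:00, 15:00-17:00, 18:00-19:00.
Nikolai ∩ Vera ∩ Gabriel ∩ Viktor: 10:00-12:00, 15:00-17:00, 18:00-19:00.
Nikolai ∩ Vera ∩ Gabriel ∩ Viktor ∩ Grace: 10:00-12:00, 15:00-17:00, 18:00-19:00.
Nikolai ∩ Vera ∩ Gabriel ∩ Viktor ∩ Grace ∩ Arjun: 10:00-12:00, 15:00-17:00, 18:00-19:00.
The first common window of at least 60 minutes is 10:00-12:00, so the earliest start is 10:00.

10:00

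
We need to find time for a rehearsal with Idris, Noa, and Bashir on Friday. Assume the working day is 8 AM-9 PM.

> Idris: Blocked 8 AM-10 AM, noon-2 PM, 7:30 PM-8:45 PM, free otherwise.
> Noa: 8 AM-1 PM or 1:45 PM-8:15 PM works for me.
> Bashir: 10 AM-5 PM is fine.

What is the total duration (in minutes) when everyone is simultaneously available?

300

Idris free: 10:00-12:00, 14:00-19:30, 20:45-21:00 (invert busy blocks within the working day).
Noa free: 08:00-13:00, 13:45-20:15.
Bashir free: 10:00-17:00.
Idris ∩ Noa: 10:00-12:00, 14:00-19:30.
Idris ∩ Noa ∩ Bashir: 10:00-12:00, 14:00-17:00.
Those are the intersection windows.
Summing the common windows: 120 + 180 = 300 minutes.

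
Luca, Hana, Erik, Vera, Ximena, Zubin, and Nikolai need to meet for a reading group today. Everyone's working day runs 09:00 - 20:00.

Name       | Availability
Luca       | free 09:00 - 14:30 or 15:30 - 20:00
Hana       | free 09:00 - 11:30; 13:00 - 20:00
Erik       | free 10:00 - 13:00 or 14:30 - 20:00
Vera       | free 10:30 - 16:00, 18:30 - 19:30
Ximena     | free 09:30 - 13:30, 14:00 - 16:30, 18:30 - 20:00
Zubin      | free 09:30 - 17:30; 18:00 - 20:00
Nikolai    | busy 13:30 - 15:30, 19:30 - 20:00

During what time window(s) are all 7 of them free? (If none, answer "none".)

10:30-11:30, 15:30-16:00, 18:30-19:30

Luca free: 09:00-14:30, 15:30-20:00.
Hana free: 09:00-11:30, 13:00-20:00.
Erik free: 10:00-13:00, 14:30-20:00.
Vera free: 10:30-16:00, 18:30-19:30.
Ximena free: 09:30-13:30, 14:00-16:30, 18:30-20:00.
Zubin free: 09:30-17:30, 18:00-20:00.
Nikolai free: 09:00-13:30, 15:30-19:30 (invert busy blocks within the working day).
Luca ∩ Hana: 09:00-11:30, 13:00-14:30, 15:30-20:00.
Luca ∩ Hana ∩ Erik: 10:00-11:30, 15:30-20:00.
Luca ∩ Hana ∩ Erik ∩ Vera: 10:30-11:30, 15:30-16:00, 18:30-19:30.
Luca ∩ Hana ∩ Erik ∩ Vera ∩ Ximena: 10:30-11:30, 15:30-16:00, 18:30-19:30.
Luca ∩ Hana ∩ Erik ∩ Vera ∩ Ximena ∩ Zubin: 10:30-11:30, 15:30-16:00, 18:30-19:30.
Luca ∩ Hana ∩ Erik ∩ Vera ∩ Ximena ∩ Zubin ∩ Nikolai: 10:30-11:30, 15:30-16:00, 18:30-19:30.
So the common availability across everyone is 10:30-11:30, 15:30-16:00, 18:30-19:30.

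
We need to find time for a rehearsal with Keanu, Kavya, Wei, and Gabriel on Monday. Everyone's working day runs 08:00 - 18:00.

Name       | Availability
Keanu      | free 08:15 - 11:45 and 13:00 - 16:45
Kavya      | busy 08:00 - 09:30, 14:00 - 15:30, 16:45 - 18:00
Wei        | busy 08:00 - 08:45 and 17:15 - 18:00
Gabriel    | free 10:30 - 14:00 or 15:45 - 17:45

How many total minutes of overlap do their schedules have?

195

Keanu free: 08:15-11:45, 13:00-16:45.
Kavya free: 09:30-14:00, 15:30-16:45 (invert busy blocks within the working day).
Wei free: 08:45-17:15 (invert busy blocks within the working day).
Gabriel free: 10:30-14:00, 15:45-17:45.
Keanu ∩ Kavya: 09:30-11:45, 13:00-14:00, 15:30-16:45.
Keanu ∩ Kavya ∩ Wei: 09:30-11:45, 13:00-14:00, 15:30-16:45.
Keanu ∩ Kavya ∩ Wei ∩ Gabriel: 10:30-11:45, 13:00-14:00, 15:45-16:45.
Summing the common windows: 75 + 60 + 60 = 195 minutes.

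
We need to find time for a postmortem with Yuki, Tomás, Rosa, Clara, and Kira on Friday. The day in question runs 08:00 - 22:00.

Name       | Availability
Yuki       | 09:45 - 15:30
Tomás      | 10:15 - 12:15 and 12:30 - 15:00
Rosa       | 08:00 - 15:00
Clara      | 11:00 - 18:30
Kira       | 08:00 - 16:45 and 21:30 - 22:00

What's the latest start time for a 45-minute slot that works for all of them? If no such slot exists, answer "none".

14:15

Yuki ∩ Tomás: 10:15-12:15, 12:30-15:00.
Yuki ∩ Tomás ∩ Rosa: 10:15-12:15, 12:30-15:00.
Yuki ∩ Tomás ∩ Rosa ∩ Clara: 11:00-12:15, 12:30-15:00.
Yuki ∩ Tomás ∩ Rosa ∩ Clara ∩ Kira: 11:00-12:15, 12:30-15:00.
Those are the intersection windows.
The last common window of at least 45 minutes is 12:30-15:00; a 45-minute meeting can start as late as 14:15 and still end by 15:00.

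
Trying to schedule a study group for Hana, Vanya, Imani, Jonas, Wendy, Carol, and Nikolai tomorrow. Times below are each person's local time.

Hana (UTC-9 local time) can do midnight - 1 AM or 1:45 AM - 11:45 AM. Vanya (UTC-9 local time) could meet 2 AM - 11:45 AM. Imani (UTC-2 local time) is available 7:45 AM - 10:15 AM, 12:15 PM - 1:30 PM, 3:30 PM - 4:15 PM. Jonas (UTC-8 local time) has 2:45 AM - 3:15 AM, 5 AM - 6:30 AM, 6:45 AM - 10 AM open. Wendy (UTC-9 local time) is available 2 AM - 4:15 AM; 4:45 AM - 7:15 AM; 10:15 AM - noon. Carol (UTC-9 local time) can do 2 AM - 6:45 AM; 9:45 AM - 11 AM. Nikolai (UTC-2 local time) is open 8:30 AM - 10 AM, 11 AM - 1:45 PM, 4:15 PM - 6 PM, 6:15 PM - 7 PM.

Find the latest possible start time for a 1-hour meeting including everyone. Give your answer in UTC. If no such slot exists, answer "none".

none

Hana in UTC: 09:00-10:00, 10:45-20:45 (add 9h to convert from UTC-9).
Vanya in UTC: 11:00-20:45 (add 9h to convert from UTC-9).
Imani in UTC: 09:45-12:15, 14:15-15:30, 17:30-18:15 (add 2h to convert from UTC-2).
Jonas in UTC: 10:45-11:15, 13:00-14:30, 14:45-18:00 (add 8h to convert from UTC-8).
Wendy in UTC: 11:00-13:15, 13:45-16:15, 19:15-21:00 (add 9h to convert from UTC-9).
Carol in UTC: 11:00-15:45, 18:45-20:00 (add 9h to convert from UTC-9).
Nikolai in UTC: 10:30-12:00, 13:00-15:45, 18:15-20:00, 20:15-21:00 (add 2h to convert from UTC-2).
Hana ∩ Vanya: 11:00-20:45.
Hana ∩ Vanya ∩ Imani: 11:00-12:15, 14:15-15:30, 17:30-18:15.
Hana ∩ Vanya ∩ Imani ∩ Jonas: 11:00-11:15, 14:15-14:30, 14:45-15:30, 17:30-18:00.
Hana ∩ Vanya ∩ Imani ∩ Jonas ∩ Wendy: 11:00-11:15, 14:15-14:30, 14:45-15:30.
Hana ∩ Vanya ∩ Imani ∩ Jonas ∩ Wendy ∩ Carol: 11:00-11:15, 14:15-14:30, 14:45-15:30.
Hana ∩ Vanya ∩ Imani ∩ Jonas ∩ Wendy ∩ Carol ∩ Nikolai: 11:00-11:15, 14:15-14:30, 14:45-15:30.
So the common availability across everyone is 11:00-11:15, 14:15-14:30, 14:45-15:30.
No common window is at least 60 minutes long.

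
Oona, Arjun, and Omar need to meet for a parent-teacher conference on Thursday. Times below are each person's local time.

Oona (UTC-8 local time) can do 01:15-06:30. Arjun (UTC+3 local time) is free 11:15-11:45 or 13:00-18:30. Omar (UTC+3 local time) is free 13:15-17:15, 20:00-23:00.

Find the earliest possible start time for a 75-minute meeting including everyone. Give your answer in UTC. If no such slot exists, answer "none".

10:15

Oona in UTC: 09:15-14:30 (add 8h to convert from UTC-8).
Arjun in UTC: 08:15-08:45, 10:00-15:30 (subtract 3h to convert from UTC+3).
Omar in UTC: 10:15-14:15, 17:00-20:00 (subtract 3h to convert from UTC+3).
Oona ∩ Arjun: 10:00-14:30.
Oona ∩ Arjun ∩ Omar: 10:15-14:15.
The first common window of at least 75 minutes is 10:15-14:15, so the earliest start is 10:15.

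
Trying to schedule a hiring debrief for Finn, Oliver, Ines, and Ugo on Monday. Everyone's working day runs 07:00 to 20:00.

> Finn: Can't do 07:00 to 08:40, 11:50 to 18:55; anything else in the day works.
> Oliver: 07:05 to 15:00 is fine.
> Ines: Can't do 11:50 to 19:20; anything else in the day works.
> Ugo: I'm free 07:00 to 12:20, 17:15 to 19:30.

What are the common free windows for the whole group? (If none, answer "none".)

Finn free: 08:40-11:50, 18:55-20:00 (invert busy blocks within the working day).
Oliver free: 07:05-15:00.
Ines free: 07:00-11:50, 19:20-20:00 (invert busy blocks within the working day).
Ugo free: 07:00-12:20, 17:15-19:30.
Finn ∩ Oliver: 08:40-11:50.
Finn ∩ Oliver ∩ Ines: 08:40-11:50.
Finn ∩ Oliver ∩ Ines ∩ Ugo: 08:40-11:50.
Those are the intersection windows.

08:40-11:50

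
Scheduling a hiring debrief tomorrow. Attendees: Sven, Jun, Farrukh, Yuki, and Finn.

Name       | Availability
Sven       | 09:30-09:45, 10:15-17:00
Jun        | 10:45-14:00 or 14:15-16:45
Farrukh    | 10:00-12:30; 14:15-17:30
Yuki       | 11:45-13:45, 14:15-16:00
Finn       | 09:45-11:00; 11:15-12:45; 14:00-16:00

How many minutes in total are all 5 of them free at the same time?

Sven ∩ Jun: 10:45-14:00, 14:15-16:45.
Sven ∩ Jun ∩ Farrukh: 10:45-12:30, 14:15-16:45.
Sven ∩ Jun ∩ Farrukh ∩ Yuki: 11:45-12:30, 14:15-16:00.
Sven ∩ Jun ∩ Farrukh ∩ Yuki ∩ Finn: 11:45-12:30, 14:15-16:00.
Those are the intersection windows.
Summing the common windows: 45 + 105 = 150 minutes.

150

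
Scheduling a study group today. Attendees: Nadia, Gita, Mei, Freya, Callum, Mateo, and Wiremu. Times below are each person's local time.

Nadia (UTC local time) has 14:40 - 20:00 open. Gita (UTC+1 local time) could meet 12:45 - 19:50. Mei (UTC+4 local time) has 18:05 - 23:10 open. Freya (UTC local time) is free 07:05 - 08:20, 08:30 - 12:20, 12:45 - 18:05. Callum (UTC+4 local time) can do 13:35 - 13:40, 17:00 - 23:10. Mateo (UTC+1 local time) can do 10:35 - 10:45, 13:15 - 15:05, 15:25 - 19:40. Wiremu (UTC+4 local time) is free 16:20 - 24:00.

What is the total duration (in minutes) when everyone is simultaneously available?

205

Nadia in UTC: 14:40-20:00.
Gita in UTC: 11:45-18:50 (subtract 1h to convert from UTC+1).
Mei in UTC: 14:05-19:10 (subtract 4h to convert from UTC+4).
Freya in UTC: 07:05-08:20, 08:30-12:20, 12:45-18:05.
Callum in UTC: 09:35-09:40, 13:00-19:10 (subtract 4h to convert from UTC+4).
Mateo in UTC: 09:35-09:45, 12:15-14:05, 14:25-18:40 (subtract 1h to convert from UTC+1).
Wiremu in UTC: 12:20-20:00 (subtract 4h to convert from UTC+4).
Nadia ∩ Gita: 14:40-18:50.
Nadia ∩ Gita ∩ Mei: 14:40-18:50.
Nadia ∩ Gita ∩ Mei ∩ Freya: 14:40-18:05.
Nadia ∩ Gita ∩ Mei ∩ Freya ∩ Callum: 14:40-18:05.
Nadia ∩ Gita ∩ Mei ∩ Freya ∩ Callum ∩ Mateo: 14:40-18:05.
Nadia ∩ Gita ∩ Mei ∩ Freya ∩ Callum ∩ Mateo ∩ Wiremu: 14:40-18:05.
So the common availability across everyone is 14:40-18:05.
That's a single block of 205 minutes.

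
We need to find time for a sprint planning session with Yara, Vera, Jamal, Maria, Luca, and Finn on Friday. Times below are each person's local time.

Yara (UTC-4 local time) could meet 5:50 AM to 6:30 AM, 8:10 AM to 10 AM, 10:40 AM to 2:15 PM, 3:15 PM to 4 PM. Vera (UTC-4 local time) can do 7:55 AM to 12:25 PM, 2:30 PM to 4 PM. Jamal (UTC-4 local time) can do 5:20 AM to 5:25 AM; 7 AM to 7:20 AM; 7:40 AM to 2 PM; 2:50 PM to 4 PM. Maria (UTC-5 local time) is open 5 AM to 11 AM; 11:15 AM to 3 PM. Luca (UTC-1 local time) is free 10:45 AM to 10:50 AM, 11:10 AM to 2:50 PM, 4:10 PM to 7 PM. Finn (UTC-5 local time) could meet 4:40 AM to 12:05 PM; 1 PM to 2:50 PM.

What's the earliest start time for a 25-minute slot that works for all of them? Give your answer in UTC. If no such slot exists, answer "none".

12:10

Yara in UTC: 09:50-10:30, 12:10-14:00, 14:40-18:15, 19:15-20:00 (add 4h to convert from UTC-4).
Vera in UTC: 11:55-16:25, 18:30-20:00 (add 4h to convert from UTC-4).
Jamal in UTC: 09:20-09:25, 11:00-11:20, 11:40-18:00, 18:50-20:00 (add 4h to convert from UTC-4).
Maria in UTC: 10:00-16:00, 16:15-20:00 (add 5h to convert from UTC-5).
Luca in UTC: 11:45-11:50, 12:10-15:50, 17:10-20:00 (add 1h to convert from UTC-1).
Finn in UTC: 09:40-17:05, 18:00-19:50 (add 5h to convert from UTC-5).
Yara ∩ Vera: 12:10-14:00, 14:40-16:25, 19:15-20:00.
Yara ∩ Vera ∩ Jamal: 12:10-14:00, 14:40-16:25, 19:15-20:00.
Yara ∩ Vera ∩ Jamal ∩ Maria: 12:10-14:00, 14:40-16:00, 16:15-16:25, 19:15-20:00.
Yara ∩ Vera ∩ Jamal ∩ Maria ∩ Luca: 12:10-14:00, 14:40-15:50, 19:15-20:00.
Yara ∩ Vera ∩ Jamal ∩ Maria ∩ Luca ∩ Finn: 12:10-14:00, 14:40-15:50, 19:15-19:50.
The first common window of at least 25 minutes is 12:10-14:00, so the earliest start is 12:10.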